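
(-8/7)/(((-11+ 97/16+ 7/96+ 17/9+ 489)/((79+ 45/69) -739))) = 6988032/4507195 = 1.55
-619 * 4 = -2476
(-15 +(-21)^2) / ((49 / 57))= 24282 / 49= 495.55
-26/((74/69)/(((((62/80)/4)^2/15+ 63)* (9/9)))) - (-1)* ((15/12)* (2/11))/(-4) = -79573608729/52096000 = -1527.44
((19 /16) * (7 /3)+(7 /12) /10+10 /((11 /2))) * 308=85883 /60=1431.38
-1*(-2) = 2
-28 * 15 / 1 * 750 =-315000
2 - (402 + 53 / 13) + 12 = -5097 / 13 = -392.08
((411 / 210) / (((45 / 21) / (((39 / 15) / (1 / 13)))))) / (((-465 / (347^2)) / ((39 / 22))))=-36241784501 / 2557500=-14170.79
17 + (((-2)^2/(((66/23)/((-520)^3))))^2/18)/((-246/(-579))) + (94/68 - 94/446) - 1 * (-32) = 15304418146149676316718241/3046758462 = 5023180648230091.41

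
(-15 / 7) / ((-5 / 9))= 27 / 7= 3.86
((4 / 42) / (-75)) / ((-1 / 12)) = 8 / 525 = 0.02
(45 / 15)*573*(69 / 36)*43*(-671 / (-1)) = 380253687 / 4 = 95063421.75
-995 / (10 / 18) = -1791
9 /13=0.69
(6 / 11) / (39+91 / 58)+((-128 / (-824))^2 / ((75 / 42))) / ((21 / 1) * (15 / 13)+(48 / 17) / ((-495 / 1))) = 16983187228116 / 1212830855695745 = 0.01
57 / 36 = 19 / 12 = 1.58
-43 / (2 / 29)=-1247 / 2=-623.50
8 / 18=4 / 9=0.44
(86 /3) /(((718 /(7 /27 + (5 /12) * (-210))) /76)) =-264.72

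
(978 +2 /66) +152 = 37291 /33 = 1130.03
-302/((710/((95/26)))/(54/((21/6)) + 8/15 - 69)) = 15977461/193830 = 82.43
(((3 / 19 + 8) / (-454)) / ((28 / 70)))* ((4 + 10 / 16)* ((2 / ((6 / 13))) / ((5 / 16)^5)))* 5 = -488603648 / 323475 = -1510.48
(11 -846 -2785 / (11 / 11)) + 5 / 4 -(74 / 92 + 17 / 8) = -666389 / 184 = -3621.68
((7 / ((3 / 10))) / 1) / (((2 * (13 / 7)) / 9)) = 735 / 13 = 56.54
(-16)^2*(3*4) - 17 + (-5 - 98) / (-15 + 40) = 76272 / 25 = 3050.88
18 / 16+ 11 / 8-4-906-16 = -1847 / 2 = -923.50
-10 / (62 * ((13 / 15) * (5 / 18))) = -270 / 403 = -0.67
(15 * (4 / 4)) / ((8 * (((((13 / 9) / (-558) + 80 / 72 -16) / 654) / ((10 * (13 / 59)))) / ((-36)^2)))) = -235145.99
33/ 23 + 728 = 16777/ 23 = 729.43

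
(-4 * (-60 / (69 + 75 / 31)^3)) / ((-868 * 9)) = -4805 / 56976025806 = -0.00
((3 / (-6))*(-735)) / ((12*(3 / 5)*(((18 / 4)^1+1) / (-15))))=-6125 / 44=-139.20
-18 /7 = -2.57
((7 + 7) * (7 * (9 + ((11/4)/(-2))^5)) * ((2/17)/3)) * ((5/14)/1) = 5.61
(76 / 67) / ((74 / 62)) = 2356 / 2479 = 0.95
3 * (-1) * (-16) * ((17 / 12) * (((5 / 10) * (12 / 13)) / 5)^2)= 2448 / 4225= 0.58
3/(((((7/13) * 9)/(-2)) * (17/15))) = -130/119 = -1.09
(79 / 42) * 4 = 158 / 21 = 7.52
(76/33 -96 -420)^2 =263884.58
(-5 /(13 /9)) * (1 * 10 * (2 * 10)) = -9000 /13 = -692.31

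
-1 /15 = -0.07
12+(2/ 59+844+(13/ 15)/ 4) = 3031127/ 3540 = 856.25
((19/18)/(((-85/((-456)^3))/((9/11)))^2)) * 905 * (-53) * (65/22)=-47931715383185736400896/384659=-124608329411727624.73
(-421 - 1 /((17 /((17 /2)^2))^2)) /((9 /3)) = -7025 /48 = -146.35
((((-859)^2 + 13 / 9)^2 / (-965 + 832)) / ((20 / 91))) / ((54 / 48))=-1146654876831464 / 69255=-16556997716.14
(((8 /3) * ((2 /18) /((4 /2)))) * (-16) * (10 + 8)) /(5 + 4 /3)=-6.74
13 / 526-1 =-513 / 526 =-0.98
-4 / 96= -0.04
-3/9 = -1/3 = -0.33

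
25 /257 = 0.10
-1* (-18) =18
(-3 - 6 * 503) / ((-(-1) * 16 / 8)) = -3021 / 2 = -1510.50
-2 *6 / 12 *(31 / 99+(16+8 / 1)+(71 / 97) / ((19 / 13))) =-4527478 / 182457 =-24.81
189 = 189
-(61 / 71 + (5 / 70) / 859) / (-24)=733657 / 20492304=0.04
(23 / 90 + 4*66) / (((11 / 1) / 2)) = 23783 / 495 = 48.05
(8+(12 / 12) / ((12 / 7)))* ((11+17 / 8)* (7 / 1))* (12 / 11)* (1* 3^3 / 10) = 408807 / 176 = 2322.77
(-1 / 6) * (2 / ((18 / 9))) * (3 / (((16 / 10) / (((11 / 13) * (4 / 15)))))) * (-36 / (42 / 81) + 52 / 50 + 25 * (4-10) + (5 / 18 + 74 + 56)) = 3053039 / 491400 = 6.21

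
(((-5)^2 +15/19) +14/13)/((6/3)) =3318/247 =13.43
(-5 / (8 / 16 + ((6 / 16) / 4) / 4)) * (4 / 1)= -2560 / 67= -38.21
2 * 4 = 8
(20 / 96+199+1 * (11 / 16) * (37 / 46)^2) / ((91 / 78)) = 20278369 / 118496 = 171.13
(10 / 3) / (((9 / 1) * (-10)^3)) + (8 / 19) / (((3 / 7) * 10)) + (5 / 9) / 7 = 63647 / 359100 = 0.18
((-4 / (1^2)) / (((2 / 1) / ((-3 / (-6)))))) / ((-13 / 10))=10 / 13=0.77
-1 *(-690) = 690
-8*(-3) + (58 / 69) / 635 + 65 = 3899593 / 43815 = 89.00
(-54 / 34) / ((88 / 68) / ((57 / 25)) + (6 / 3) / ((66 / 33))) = -1539 / 1519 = -1.01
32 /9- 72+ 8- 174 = -2110 /9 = -234.44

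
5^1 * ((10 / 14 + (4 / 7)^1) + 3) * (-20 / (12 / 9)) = -2250 / 7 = -321.43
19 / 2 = 9.50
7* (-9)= -63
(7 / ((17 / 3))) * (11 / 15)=77 / 85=0.91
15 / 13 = 1.15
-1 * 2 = -2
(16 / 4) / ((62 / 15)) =30 / 31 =0.97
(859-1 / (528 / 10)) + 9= 229147 / 264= 867.98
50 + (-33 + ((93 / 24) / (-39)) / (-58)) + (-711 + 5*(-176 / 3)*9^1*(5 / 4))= -72275393 / 18096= -3994.00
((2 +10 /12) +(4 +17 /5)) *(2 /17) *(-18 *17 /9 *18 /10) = -1842 /25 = -73.68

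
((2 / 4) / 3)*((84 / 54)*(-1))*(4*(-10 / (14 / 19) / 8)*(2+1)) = 95 / 18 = 5.28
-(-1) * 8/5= 1.60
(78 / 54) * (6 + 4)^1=130 / 9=14.44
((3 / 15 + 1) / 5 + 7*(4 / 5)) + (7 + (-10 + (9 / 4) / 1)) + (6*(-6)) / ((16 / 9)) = -379 / 25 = -15.16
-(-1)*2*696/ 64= 21.75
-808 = -808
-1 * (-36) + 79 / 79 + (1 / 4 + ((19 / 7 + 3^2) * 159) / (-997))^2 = 30874813001 / 779303056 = 39.62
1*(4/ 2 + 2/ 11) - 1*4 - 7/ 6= -197/ 66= -2.98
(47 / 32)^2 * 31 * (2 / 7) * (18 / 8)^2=5546799 / 57344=96.73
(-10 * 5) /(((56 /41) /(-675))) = 691875 /28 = 24709.82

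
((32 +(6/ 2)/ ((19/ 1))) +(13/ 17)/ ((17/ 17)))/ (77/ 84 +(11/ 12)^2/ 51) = 4593888/ 130207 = 35.28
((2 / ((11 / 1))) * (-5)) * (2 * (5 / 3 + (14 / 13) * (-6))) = 340 / 39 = 8.72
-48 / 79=-0.61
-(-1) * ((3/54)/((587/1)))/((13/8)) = 4/68679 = 0.00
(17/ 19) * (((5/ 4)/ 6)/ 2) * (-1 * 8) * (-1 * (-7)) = -595/ 114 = -5.22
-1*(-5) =5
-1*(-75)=75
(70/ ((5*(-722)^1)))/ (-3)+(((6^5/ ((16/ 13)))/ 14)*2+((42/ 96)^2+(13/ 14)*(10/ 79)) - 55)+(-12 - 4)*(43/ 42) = 18212134181/ 21902592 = 831.51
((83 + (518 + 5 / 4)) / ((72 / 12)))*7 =5621 / 8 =702.62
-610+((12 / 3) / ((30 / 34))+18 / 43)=-390256 / 645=-605.05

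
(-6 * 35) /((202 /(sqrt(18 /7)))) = -45 * sqrt(14) /101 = -1.67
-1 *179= -179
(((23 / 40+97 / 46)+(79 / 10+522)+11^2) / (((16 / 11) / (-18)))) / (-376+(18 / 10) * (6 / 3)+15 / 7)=416698821 / 19075648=21.84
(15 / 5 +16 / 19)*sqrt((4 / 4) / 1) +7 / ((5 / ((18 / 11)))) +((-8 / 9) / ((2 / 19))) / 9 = 439709 / 84645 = 5.19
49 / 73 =0.67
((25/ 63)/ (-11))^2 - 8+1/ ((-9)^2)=-3835438/ 480249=-7.99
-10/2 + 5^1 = 0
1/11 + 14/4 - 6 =-53/22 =-2.41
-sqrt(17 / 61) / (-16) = sqrt(1037) / 976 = 0.03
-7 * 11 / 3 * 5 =-385 / 3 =-128.33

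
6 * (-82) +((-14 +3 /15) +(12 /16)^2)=-40419 /80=-505.24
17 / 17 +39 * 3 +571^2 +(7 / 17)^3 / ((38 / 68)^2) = 2001639155 / 6137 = 326159.22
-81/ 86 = -0.94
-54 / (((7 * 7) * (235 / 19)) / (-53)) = 54378 / 11515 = 4.72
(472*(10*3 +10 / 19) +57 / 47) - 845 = 12113218 / 893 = 13564.63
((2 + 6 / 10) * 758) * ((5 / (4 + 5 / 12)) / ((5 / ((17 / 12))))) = 167518 / 265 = 632.14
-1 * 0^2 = 0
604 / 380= 151 / 95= 1.59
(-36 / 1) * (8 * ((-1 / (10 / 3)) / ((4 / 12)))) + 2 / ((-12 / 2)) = 3883 / 15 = 258.87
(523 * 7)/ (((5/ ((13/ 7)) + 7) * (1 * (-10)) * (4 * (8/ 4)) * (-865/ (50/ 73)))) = 6799/ 1818576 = 0.00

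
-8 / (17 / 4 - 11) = 32 / 27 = 1.19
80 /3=26.67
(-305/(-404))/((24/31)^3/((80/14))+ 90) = 45431275/5420890584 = 0.01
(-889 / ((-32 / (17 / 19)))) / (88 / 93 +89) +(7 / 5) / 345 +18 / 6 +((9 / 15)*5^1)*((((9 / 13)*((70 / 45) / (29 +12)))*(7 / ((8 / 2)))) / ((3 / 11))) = 505828065767 / 133603485600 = 3.79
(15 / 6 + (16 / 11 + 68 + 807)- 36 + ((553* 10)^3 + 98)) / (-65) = -3720472314701 / 1430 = -2601728891.40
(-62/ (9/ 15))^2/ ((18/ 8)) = 384400/ 81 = 4745.68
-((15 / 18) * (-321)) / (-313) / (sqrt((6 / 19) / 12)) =-535 * sqrt(38) / 626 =-5.27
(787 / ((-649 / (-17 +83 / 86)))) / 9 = 1085273 / 502326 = 2.16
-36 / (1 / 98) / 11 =-3528 / 11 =-320.73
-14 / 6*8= -56 / 3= -18.67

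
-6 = -6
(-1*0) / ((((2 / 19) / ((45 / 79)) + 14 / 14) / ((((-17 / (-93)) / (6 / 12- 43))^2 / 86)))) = 0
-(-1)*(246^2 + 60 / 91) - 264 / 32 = 22025061 / 364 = 60508.41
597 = 597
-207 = -207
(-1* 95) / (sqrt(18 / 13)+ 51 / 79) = 331721 / 5235 - 118579* sqrt(26) / 5235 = -52.13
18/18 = 1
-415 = -415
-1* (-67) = 67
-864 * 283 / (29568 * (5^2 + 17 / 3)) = -7641 / 28336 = -0.27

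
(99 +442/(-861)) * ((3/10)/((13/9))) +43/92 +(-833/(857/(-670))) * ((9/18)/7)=99191966311/1470834820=67.44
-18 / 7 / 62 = -9 / 217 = -0.04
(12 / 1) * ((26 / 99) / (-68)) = -26 / 561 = -0.05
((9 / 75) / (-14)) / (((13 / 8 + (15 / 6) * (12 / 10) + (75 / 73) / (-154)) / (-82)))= 790152 / 5191925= 0.15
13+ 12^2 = 157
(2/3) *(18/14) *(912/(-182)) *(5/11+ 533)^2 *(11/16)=-5888115504/7007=-840319.04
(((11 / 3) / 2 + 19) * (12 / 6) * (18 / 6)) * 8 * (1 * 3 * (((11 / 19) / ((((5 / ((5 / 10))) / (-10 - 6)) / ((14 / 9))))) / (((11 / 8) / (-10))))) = 1792000 / 57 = 31438.60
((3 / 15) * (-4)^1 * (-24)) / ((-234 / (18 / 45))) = -32 / 975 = -0.03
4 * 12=48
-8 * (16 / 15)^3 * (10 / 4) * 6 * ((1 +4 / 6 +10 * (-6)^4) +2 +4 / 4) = -1274478592 / 675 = -1888116.43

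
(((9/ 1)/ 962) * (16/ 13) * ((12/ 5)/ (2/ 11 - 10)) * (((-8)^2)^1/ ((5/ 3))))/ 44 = -384/ 156325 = -0.00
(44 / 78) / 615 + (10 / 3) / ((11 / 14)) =1119542 / 263835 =4.24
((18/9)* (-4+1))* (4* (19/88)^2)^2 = -390963/1874048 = -0.21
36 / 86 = 18 / 43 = 0.42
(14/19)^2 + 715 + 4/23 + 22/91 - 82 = 479002007/755573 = 633.96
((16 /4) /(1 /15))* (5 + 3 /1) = 480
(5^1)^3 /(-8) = -125 /8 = -15.62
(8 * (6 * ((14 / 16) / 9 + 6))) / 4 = 73.17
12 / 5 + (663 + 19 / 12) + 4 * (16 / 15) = 2685 / 4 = 671.25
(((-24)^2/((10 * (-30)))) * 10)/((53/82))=-7872/265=-29.71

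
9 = 9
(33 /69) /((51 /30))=110 /391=0.28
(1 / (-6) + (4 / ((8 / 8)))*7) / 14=167 / 84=1.99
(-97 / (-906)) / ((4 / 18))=291 / 604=0.48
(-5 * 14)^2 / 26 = 2450 / 13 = 188.46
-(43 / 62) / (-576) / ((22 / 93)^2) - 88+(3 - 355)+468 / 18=-25646795 / 61952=-413.98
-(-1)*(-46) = -46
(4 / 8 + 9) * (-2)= -19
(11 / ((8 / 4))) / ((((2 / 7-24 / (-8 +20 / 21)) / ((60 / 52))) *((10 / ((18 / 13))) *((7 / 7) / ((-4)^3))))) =-615384 / 40391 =-15.24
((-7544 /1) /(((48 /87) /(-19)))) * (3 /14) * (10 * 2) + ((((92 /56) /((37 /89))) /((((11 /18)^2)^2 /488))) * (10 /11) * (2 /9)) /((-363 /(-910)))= 5654938845807465 /5047177289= 1120416.13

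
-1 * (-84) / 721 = 12 / 103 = 0.12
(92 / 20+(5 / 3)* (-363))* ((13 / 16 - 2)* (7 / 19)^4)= 189679 / 14440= 13.14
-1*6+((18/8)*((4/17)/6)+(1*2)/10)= -971/170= -5.71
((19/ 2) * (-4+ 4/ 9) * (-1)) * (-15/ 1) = -1520/ 3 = -506.67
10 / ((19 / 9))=90 / 19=4.74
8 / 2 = 4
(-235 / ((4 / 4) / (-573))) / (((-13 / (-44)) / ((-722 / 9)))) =-1425906680 / 39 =-36561709.74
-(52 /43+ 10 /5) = -138 /43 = -3.21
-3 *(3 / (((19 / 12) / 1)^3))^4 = -2166612408926208 / 2213314919066161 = -0.98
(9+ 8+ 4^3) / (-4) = -20.25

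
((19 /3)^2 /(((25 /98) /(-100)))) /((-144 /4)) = 35378 /81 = 436.77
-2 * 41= -82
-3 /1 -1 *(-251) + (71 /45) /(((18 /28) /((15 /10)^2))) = 22817 /90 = 253.52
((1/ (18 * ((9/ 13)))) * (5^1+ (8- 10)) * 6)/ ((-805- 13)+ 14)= -13/ 7236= -0.00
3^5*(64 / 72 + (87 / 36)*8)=4914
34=34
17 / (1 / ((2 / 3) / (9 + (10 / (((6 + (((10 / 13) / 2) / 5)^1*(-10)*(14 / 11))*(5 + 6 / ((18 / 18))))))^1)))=6103 / 4944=1.23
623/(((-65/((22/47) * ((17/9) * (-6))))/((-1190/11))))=-5500.62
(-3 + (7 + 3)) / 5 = 7 / 5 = 1.40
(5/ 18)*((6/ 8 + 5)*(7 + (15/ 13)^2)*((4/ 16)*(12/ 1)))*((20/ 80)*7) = 69.86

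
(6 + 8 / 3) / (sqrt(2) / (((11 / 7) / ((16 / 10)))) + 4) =39325 / 15798-5005 *sqrt(2) / 7899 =1.59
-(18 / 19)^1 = -18 / 19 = -0.95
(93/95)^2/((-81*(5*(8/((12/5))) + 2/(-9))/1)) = -961/1335700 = -0.00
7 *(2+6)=56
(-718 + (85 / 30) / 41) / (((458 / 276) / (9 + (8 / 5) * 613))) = -20103100297 / 46945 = -428226.65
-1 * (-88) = 88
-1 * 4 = -4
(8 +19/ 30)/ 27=259/ 810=0.32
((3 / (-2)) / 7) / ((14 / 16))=-12 / 49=-0.24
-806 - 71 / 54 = -43595 / 54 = -807.31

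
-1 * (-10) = 10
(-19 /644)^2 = 361 /414736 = 0.00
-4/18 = -2/9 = -0.22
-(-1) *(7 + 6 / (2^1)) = 10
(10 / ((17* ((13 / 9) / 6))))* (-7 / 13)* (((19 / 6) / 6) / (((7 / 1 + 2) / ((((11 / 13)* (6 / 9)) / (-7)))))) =2090 / 336141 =0.01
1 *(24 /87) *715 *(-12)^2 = 823680 /29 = 28402.76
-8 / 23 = -0.35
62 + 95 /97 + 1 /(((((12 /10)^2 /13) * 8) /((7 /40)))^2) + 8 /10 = 164305639253 /2574581760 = 63.82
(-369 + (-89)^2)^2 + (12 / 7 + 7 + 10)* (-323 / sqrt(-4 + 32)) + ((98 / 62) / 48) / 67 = 5685932458033 / 99696 - 42313* sqrt(7) / 98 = 57031561.66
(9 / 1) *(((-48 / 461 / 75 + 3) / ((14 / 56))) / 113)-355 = -461081251 / 1302325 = -354.04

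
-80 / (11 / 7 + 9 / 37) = -2072 / 47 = -44.09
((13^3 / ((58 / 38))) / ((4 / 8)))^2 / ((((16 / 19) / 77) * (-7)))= -364177912241 / 3364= -108257405.54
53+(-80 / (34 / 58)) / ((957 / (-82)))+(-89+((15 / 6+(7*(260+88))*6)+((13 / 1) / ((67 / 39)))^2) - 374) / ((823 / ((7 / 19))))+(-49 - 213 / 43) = 57918869314291 / 3386603509278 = 17.10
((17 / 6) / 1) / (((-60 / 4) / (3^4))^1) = -153 / 10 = -15.30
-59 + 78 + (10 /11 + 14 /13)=3001 /143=20.99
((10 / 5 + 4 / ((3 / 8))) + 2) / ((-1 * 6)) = -22 / 9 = -2.44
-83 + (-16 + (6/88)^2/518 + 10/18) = -888523247/9025632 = -98.44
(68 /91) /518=34 /23569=0.00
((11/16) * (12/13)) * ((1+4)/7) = 0.45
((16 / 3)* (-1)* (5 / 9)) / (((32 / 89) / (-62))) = 510.93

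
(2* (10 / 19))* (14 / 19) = 280 / 361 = 0.78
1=1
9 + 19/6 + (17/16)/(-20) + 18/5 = 3017/192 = 15.71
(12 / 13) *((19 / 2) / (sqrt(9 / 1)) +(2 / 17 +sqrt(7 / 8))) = 3 *sqrt(14) / 13 +670 / 221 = 3.90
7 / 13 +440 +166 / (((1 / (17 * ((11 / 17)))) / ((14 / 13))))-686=1721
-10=-10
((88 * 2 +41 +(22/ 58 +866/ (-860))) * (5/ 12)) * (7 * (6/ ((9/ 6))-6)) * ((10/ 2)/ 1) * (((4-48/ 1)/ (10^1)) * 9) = 623275653/ 2494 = 249910.05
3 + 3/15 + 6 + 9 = 91/5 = 18.20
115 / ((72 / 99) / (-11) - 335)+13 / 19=262674 / 770317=0.34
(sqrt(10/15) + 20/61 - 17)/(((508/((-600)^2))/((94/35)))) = -1720764000/54229 + 564000 * sqrt(6)/889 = -30177.43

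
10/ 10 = 1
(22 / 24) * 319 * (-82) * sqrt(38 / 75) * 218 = -15681721 * sqrt(114) / 45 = -3720776.94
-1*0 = 0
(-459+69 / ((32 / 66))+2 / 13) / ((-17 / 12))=197517 / 884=223.44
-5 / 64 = -0.08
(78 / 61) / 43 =78 / 2623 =0.03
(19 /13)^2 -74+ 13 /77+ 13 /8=-7294575 /104104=-70.07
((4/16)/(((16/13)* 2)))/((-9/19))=-247/1152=-0.21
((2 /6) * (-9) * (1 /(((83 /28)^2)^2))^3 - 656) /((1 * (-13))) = 70119845773216492880702864 /1389570100602594617332093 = 50.46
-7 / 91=-0.08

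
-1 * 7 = -7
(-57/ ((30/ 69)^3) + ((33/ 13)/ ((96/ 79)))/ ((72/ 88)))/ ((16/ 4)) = -323372017/ 1872000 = -172.74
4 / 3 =1.33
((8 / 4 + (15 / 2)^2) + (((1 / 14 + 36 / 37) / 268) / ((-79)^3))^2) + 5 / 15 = 823354737976773952512715 / 14054419424923595191488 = 58.58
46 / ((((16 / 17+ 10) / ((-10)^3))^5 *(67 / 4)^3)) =-62429992.59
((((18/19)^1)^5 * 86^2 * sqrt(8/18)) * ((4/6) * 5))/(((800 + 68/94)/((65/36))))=1317727569600/46592754883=28.28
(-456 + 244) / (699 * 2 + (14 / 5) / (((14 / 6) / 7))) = -265 / 1758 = -0.15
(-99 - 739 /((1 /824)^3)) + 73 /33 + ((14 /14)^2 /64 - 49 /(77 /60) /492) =-413452929632.85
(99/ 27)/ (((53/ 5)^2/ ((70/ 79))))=19250/ 665733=0.03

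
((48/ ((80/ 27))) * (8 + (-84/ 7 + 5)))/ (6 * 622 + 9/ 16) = 432/ 99535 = 0.00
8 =8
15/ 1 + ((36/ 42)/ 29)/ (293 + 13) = 155296/ 10353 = 15.00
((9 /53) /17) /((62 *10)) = 9 /558620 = 0.00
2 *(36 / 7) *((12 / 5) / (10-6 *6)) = -432 / 455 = -0.95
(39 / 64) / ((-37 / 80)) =-195 / 148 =-1.32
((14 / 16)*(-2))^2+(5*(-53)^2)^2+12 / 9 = 9468577411 / 48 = 197262029.40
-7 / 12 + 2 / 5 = -0.18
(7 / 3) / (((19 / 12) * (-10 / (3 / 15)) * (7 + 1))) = -7 / 1900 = -0.00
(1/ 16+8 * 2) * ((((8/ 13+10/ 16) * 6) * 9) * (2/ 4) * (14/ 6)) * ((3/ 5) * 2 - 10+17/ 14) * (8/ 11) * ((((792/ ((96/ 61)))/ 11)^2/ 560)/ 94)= -275.34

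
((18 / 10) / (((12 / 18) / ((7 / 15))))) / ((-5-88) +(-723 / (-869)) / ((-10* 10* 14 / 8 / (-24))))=-127743 / 9417082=-0.01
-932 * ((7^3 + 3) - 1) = -321540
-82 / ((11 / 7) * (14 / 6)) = -246 / 11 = -22.36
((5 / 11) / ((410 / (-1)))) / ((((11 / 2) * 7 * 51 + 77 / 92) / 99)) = -414 / 7409479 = -0.00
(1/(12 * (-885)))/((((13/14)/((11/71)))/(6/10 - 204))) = 8701/2722850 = 0.00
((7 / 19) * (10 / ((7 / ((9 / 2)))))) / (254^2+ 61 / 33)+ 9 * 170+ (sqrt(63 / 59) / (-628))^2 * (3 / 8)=11521264438193534919 / 7530238009226368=1530.00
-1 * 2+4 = 2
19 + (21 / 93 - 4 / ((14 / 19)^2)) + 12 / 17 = 324449 / 25823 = 12.56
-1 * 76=-76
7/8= 0.88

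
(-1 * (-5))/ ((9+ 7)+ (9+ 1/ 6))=30/ 151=0.20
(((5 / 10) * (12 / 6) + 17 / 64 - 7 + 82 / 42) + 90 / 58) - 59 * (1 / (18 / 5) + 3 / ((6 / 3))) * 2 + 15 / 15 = -211.01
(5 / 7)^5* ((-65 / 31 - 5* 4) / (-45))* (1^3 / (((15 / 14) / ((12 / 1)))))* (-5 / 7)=-0.73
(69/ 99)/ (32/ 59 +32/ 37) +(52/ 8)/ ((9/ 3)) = 269857/ 101376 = 2.66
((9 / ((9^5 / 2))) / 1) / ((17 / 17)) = 2 / 6561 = 0.00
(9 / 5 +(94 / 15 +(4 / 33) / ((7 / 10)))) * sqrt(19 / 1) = 9517 * sqrt(19) / 1155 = 35.92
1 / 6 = 0.17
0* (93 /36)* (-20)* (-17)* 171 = 0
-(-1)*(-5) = -5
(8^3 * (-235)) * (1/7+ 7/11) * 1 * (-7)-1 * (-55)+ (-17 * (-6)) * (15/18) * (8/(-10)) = 7219057/11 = 656277.91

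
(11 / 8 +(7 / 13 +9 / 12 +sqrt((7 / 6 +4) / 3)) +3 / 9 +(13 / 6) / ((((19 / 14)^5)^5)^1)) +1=sqrt(62) / 6 +116096809309220097152377596312980077 / 29039866654735899935422198407515688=5.31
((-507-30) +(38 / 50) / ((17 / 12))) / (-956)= 227997 / 406300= 0.56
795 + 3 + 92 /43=34406 /43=800.14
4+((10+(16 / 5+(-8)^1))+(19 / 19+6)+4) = 101 / 5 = 20.20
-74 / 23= -3.22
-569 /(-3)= 189.67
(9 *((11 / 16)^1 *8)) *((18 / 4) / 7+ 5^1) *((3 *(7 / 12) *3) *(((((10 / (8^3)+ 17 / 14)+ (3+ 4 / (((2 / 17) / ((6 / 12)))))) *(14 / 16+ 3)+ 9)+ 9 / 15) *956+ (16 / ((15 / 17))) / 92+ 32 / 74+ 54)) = 128889451.11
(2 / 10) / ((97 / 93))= 93 / 485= 0.19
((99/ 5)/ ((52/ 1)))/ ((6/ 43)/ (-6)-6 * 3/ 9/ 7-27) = -9933/ 712400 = -0.01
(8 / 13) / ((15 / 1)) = 8 / 195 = 0.04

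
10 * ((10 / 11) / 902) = 50 / 4961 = 0.01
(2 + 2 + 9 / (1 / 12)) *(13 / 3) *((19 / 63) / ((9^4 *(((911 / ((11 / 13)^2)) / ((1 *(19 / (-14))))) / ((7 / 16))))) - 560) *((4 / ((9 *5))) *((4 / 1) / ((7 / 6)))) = -82830.22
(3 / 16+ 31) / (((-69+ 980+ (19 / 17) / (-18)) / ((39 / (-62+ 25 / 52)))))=-38707929 / 1783423306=-0.02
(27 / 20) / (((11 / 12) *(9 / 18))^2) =3888 / 605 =6.43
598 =598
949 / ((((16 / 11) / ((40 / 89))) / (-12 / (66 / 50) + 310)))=7852975 / 89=88235.67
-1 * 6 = -6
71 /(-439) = -0.16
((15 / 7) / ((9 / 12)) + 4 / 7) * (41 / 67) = 984 / 469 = 2.10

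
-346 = -346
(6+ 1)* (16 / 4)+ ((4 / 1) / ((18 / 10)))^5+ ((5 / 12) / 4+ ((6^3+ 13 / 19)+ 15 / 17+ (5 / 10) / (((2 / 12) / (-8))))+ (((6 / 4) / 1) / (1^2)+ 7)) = 86777704261 / 305165232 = 284.36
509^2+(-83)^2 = 265970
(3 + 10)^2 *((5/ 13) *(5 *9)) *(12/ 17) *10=351000/ 17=20647.06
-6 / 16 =-3 / 8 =-0.38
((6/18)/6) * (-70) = -3.89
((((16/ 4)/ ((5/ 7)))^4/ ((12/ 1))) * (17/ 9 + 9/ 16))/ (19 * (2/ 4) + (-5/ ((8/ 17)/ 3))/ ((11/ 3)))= 298338656/ 1198125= 249.00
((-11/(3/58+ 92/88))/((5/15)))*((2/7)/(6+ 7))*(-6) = 63162/15925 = 3.97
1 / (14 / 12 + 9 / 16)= 48 / 83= 0.58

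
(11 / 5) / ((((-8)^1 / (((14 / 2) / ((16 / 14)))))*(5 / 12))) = -1617 / 400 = -4.04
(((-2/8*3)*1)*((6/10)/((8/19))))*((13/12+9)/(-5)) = 6897/3200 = 2.16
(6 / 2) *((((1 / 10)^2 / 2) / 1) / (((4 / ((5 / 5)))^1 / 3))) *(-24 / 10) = -27 / 1000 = -0.03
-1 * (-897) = 897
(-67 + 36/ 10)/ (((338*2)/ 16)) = -1268/ 845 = -1.50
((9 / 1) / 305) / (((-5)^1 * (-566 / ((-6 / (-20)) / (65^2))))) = 27 / 36468087500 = 0.00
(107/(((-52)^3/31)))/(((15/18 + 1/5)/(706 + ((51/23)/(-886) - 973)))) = 8732768085/1432654912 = 6.10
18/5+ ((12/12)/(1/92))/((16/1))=187/20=9.35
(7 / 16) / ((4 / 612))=1071 / 16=66.94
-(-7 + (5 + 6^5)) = -7774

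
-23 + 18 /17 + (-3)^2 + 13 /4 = -659 /68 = -9.69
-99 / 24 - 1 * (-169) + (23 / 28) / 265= 2446791 / 14840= 164.88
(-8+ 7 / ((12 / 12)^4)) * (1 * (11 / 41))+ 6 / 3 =71 / 41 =1.73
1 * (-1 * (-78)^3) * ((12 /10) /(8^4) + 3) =1822457637 /1280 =1423795.03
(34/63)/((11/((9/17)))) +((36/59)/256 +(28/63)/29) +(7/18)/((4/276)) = 2039596585/75886272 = 26.88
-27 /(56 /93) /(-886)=2511 /49616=0.05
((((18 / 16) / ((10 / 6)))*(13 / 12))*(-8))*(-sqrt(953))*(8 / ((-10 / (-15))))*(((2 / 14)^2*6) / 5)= 2106*sqrt(953) / 1225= 53.07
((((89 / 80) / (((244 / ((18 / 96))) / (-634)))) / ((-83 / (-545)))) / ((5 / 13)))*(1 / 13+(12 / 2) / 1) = -728826429 / 12961280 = -56.23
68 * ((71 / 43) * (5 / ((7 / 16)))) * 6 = 2317440 / 301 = 7699.14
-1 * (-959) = 959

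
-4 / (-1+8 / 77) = 308 / 69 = 4.46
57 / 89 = 0.64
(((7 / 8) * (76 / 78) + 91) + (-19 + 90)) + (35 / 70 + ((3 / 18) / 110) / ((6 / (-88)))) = 382193 / 2340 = 163.33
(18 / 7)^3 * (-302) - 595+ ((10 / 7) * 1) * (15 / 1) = -5708.45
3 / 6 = 1 / 2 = 0.50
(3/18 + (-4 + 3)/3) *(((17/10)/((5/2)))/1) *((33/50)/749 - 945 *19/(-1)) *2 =-3810350437/936250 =-4069.80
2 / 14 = 1 / 7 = 0.14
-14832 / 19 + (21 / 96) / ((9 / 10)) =-2135143 / 2736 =-780.39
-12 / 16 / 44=-0.02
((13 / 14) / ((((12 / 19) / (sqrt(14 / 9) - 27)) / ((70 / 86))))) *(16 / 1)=-22230 / 43 + 2470 *sqrt(14) / 387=-493.10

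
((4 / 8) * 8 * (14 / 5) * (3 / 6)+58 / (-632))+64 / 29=353507 / 45820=7.72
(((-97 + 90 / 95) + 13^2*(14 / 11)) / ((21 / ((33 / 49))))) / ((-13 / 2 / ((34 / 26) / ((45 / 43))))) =-12124366 / 16520595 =-0.73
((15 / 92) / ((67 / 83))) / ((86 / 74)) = 46065 / 265052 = 0.17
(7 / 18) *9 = 7 / 2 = 3.50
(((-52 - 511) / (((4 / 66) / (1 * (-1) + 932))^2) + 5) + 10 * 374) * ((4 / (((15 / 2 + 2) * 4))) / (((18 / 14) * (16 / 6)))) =-3719920550129 / 912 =-4078860252.33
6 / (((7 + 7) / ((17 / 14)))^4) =250563 / 737894528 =0.00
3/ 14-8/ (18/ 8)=-421/ 126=-3.34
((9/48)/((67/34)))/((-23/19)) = -969/12328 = -0.08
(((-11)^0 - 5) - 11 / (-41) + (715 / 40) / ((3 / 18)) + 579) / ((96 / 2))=37311 / 2624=14.22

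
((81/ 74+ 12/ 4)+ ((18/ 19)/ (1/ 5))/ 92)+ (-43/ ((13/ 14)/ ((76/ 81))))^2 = 1891.98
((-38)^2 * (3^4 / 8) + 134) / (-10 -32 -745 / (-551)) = -362.98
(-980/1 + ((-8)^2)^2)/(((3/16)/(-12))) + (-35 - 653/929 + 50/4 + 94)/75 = -9263200953/46450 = -199423.06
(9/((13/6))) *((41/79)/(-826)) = -1107/424151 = -0.00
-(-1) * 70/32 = 35/16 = 2.19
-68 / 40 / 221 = -1 / 130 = -0.01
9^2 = 81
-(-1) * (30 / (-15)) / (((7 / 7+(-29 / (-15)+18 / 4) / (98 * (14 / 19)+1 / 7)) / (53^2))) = -1621860420 / 314359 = -5159.26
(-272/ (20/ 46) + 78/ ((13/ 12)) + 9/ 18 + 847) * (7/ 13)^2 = 144011/ 1690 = 85.21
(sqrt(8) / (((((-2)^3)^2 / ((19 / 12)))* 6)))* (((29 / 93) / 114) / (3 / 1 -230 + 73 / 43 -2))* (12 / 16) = -0.00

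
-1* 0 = 0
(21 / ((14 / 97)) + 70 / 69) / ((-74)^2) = 20219 / 755688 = 0.03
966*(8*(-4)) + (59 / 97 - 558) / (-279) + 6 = -836355011 / 27063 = -30904.00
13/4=3.25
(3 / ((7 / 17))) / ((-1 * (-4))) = 51 / 28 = 1.82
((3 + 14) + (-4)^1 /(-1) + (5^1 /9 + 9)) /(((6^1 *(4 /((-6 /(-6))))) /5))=1375 /216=6.37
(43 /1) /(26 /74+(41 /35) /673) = 37476005 /307732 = 121.78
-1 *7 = -7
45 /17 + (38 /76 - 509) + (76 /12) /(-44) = -1135457 /2244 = -506.00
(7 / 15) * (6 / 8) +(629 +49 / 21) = 37901 / 60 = 631.68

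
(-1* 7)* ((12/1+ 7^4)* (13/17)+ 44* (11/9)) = -2033843/153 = -13293.09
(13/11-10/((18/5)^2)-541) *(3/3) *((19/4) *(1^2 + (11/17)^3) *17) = -28571434129/514998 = -55478.73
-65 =-65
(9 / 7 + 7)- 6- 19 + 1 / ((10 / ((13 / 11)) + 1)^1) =-14300 / 861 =-16.61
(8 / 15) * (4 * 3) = 32 / 5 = 6.40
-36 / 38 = -18 / 19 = -0.95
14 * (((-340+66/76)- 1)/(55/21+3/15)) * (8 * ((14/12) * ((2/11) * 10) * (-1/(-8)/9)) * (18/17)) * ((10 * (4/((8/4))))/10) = -10075625/11951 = -843.08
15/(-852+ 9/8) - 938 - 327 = -2870325/2269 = -1265.02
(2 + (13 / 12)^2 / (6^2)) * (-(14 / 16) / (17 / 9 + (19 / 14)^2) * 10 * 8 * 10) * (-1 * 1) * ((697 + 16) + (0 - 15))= 31533816475 / 118458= 266202.51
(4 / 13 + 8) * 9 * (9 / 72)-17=-199 / 26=-7.65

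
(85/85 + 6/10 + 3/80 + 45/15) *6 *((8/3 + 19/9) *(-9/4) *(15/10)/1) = -143577/320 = -448.68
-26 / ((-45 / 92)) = 2392 / 45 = 53.16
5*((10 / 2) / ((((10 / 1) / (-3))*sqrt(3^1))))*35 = -175*sqrt(3) / 2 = -151.55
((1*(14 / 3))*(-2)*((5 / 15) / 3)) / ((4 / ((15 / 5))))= -0.78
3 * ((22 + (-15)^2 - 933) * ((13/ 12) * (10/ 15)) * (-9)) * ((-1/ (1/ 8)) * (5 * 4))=-2140320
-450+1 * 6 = -444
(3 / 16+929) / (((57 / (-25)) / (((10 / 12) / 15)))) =-371675 / 16416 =-22.64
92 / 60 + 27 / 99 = 298 / 165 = 1.81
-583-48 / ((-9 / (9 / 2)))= -559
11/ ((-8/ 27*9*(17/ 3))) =-0.73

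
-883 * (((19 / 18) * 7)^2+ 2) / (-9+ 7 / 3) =16191571 / 2160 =7496.10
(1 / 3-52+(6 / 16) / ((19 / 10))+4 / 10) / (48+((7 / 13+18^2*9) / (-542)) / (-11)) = -2256160907 / 2142175710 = -1.05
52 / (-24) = -13 / 6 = -2.17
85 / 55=17 / 11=1.55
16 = 16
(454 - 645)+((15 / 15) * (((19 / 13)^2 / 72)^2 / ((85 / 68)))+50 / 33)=-385757141749 / 2035828080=-189.48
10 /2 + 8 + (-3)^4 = 94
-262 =-262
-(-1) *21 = 21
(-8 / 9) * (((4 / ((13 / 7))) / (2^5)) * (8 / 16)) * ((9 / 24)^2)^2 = -63 / 106496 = -0.00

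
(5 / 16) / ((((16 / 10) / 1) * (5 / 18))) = 0.70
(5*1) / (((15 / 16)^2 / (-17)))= -4352 / 45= -96.71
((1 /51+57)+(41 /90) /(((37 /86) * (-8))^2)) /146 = 1912193713 /4892915520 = 0.39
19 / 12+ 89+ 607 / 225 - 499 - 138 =-489347 / 900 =-543.72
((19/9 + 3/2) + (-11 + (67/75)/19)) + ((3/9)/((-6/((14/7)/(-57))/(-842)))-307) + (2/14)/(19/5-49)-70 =-3915667552/10144575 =-385.99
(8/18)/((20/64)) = 64/45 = 1.42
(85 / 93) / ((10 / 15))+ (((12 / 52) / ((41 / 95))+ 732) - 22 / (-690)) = 8367526721 / 11400870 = 733.94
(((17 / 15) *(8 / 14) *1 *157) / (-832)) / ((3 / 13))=-2669 / 5040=-0.53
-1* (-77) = 77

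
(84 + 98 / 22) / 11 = 8.04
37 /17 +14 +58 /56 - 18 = -375 /476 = -0.79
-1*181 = -181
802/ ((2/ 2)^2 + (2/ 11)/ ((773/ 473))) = 721.71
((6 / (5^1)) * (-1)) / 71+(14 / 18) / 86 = -0.01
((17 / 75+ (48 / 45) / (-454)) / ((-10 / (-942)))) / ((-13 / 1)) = -599583 / 368875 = -1.63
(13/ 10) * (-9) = -117/ 10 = -11.70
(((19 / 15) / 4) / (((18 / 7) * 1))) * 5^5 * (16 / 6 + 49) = 12884375 / 648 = 19883.29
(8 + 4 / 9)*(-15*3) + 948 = 568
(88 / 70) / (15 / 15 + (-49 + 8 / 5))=-11 / 406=-0.03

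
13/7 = 1.86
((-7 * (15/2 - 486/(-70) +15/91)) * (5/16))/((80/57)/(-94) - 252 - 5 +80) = 35611947/197276768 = 0.18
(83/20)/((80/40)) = 83/40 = 2.08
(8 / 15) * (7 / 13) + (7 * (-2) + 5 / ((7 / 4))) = -14818 / 1365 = -10.86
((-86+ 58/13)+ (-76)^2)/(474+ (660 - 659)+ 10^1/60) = 444168/37063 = 11.98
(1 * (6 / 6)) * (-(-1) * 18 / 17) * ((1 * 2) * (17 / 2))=18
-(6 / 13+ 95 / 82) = -1727 / 1066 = -1.62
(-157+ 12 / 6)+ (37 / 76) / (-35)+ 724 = 1513503 / 2660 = 568.99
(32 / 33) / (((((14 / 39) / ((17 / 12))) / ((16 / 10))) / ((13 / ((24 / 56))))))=185.73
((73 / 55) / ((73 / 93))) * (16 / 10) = 744 / 275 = 2.71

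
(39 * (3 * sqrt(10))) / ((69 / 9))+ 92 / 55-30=-1558 / 55+ 351 * sqrt(10) / 23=19.93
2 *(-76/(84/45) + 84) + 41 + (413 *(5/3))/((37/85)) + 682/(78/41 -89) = 4719840184/2774667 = 1701.05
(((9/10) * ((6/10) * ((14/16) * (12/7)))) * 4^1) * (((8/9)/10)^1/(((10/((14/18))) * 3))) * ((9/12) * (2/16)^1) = 0.00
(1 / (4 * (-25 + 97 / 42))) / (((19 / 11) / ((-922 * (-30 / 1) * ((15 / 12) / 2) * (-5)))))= 39934125 / 72428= 551.36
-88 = -88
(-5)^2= 25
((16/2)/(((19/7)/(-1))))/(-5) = 56/95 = 0.59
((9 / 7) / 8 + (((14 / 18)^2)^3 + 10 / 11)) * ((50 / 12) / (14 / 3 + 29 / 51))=179643846275 / 174814328304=1.03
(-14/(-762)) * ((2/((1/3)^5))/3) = 378/127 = 2.98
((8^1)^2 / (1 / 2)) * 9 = 1152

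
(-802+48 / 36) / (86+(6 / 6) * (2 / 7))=-8407 / 906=-9.28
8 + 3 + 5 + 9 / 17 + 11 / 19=5526 / 323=17.11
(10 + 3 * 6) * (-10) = -280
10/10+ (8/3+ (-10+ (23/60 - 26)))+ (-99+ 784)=13061/20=653.05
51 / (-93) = -17 / 31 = -0.55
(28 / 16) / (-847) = -1 / 484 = -0.00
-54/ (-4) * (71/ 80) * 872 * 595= 24865407/ 4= 6216351.75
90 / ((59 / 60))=5400 / 59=91.53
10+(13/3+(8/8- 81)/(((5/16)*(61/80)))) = -58817/183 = -321.40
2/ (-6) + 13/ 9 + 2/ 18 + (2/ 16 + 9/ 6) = 205/ 72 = 2.85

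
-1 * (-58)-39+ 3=22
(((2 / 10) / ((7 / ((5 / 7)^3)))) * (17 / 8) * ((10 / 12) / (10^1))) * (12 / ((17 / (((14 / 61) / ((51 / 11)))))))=275 / 4268292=0.00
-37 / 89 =-0.42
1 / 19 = 0.05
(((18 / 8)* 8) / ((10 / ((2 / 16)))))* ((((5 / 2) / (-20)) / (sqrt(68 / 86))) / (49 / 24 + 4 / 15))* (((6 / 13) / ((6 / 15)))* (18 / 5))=-729* sqrt(1462) / 489736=-0.06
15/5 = 3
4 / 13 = 0.31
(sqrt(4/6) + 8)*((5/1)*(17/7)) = 85*sqrt(6)/21 + 680/7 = 107.06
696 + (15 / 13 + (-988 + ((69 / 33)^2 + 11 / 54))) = -24316393 / 84942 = -286.27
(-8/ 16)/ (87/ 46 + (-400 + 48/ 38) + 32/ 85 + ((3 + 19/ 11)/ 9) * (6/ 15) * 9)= 81719/ 64489065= 0.00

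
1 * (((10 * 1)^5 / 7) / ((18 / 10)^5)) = 312500000 / 413343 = 756.03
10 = 10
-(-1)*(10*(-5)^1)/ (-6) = 8.33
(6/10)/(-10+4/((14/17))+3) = -7/25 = -0.28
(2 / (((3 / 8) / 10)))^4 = 8090864.20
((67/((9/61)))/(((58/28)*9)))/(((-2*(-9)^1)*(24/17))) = 486353/507384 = 0.96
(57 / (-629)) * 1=-57 / 629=-0.09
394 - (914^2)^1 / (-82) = 433852 / 41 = 10581.76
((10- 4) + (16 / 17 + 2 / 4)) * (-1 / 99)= -23 / 306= -0.08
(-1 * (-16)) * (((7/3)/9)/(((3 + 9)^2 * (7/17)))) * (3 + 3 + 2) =0.56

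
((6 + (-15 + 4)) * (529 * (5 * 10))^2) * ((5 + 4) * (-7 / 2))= 110187393750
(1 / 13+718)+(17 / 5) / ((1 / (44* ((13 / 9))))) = 546487 / 585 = 934.17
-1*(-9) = 9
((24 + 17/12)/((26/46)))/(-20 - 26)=-305/312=-0.98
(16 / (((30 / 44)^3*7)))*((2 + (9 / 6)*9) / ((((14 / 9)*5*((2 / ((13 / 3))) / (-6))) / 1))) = -17164576 / 91875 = -186.83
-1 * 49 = -49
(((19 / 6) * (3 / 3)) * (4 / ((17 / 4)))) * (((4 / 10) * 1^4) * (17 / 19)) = 16 / 15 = 1.07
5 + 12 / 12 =6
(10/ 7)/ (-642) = -5/ 2247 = -0.00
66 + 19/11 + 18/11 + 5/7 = 5396/77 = 70.08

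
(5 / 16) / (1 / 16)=5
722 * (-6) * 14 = -60648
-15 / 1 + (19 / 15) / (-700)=-157519 / 10500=-15.00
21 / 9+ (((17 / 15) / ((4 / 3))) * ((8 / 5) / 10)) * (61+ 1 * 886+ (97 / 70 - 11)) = 3407717 / 26250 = 129.82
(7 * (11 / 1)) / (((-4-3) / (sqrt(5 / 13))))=-11 * sqrt(65) / 13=-6.82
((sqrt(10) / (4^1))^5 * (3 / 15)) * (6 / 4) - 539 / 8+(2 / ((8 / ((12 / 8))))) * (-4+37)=-55+15 * sqrt(10) / 512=-54.91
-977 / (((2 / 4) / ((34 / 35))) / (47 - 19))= -265744 / 5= -53148.80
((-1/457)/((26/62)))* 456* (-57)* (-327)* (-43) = 11329678872/5941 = 1907032.30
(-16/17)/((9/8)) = -128/153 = -0.84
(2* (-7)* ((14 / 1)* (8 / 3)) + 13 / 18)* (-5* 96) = 751600 / 3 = 250533.33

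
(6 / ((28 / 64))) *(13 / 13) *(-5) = -480 / 7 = -68.57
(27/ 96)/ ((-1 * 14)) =-9/ 448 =-0.02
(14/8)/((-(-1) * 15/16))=28/15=1.87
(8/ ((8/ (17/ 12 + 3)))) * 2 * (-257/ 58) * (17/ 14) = -47.53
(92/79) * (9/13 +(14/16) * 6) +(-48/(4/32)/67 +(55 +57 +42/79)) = 7824991/68809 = 113.72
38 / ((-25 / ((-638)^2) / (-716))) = 11074853152 / 25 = 442994126.08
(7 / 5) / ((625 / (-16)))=-112 / 3125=-0.04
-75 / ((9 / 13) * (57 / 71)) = -23075 / 171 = -134.94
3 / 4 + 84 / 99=211 / 132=1.60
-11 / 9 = -1.22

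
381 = 381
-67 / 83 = -0.81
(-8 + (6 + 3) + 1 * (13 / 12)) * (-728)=-4550 / 3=-1516.67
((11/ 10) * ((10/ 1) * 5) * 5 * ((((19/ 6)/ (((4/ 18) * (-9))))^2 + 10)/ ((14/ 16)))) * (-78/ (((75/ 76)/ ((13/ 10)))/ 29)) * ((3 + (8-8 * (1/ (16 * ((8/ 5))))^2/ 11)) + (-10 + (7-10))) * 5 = 840045960871/ 7168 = 117193911.95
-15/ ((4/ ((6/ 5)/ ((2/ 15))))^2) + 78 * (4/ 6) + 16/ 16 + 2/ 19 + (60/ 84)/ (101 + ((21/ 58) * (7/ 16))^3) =-784147817277157/ 34354530090160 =-22.83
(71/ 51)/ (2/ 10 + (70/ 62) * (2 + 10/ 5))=11005/ 37281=0.30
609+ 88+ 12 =709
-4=-4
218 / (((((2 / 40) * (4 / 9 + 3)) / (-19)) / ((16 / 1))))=-11928960 / 31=-384805.16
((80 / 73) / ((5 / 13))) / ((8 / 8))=2.85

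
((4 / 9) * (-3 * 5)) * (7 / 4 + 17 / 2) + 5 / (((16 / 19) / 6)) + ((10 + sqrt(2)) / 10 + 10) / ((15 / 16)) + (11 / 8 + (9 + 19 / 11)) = -488 / 55 + 8 * sqrt(2) / 75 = -8.72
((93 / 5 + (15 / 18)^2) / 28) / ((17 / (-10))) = -0.41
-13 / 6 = -2.17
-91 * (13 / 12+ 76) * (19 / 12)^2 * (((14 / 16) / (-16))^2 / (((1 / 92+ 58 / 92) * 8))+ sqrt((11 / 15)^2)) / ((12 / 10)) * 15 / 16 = -3233702430014875 / 320713261056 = -10082.85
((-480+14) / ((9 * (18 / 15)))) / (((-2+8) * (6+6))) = -1165 / 1944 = -0.60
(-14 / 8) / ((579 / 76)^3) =-768208 / 194104539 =-0.00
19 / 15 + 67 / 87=886 / 435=2.04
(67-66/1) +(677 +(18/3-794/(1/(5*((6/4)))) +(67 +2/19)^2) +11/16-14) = -4512189/5776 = -781.20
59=59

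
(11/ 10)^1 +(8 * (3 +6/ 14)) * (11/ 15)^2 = 16643/ 1050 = 15.85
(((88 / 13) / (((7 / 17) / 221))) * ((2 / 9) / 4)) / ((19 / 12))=127.48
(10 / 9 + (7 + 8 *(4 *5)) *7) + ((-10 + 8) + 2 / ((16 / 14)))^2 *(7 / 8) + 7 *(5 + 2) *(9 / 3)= 1517375 / 1152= 1317.17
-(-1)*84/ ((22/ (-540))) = -22680/ 11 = -2061.82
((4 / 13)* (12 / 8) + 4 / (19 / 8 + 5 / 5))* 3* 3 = 578 / 39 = 14.82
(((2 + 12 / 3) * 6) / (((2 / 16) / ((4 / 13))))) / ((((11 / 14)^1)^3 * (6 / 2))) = 1053696 / 17303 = 60.90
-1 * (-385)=385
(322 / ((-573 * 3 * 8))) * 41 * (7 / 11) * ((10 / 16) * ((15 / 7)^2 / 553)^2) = -26521875 / 1007447383712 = -0.00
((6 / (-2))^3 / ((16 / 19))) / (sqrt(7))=-513 * sqrt(7) / 112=-12.12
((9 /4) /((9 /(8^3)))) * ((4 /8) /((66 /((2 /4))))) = 16 /33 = 0.48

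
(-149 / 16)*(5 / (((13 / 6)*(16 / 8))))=-10.75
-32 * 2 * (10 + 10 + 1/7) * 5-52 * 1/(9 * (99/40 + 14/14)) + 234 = -54410542/8757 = -6213.38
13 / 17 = 0.76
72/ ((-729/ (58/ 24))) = -58/ 243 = -0.24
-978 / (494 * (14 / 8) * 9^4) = -652 / 3781323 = -0.00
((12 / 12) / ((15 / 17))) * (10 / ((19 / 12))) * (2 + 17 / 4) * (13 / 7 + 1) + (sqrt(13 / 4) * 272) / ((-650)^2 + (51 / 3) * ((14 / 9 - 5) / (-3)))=3672 * sqrt(13) / 11408027 + 17000 / 133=127.82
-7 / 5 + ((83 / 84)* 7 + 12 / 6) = 451 / 60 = 7.52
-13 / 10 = -1.30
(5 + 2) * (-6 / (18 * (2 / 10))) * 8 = -280 / 3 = -93.33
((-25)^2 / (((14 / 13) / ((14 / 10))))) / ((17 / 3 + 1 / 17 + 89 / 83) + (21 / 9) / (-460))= 1582083750 / 13226623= 119.61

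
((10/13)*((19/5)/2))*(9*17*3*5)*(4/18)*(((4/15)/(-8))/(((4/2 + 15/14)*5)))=-1.62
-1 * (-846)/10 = 84.60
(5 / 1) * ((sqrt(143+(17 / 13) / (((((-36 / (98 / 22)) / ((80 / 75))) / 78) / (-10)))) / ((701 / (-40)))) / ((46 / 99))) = -300 * sqrt(302335) / 16123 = -10.23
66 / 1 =66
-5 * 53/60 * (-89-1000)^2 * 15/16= -314269065/64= -4910454.14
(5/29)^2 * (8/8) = 25/841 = 0.03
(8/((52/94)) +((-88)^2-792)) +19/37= 3351115/481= 6966.98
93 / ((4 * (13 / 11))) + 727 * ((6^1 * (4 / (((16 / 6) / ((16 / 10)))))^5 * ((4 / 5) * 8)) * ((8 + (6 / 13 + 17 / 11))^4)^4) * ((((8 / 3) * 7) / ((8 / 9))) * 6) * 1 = 5412607642285351772529718935428597379065310611677234526693735187 / 1910982089918830263114009321500400062500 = 2832369633833279133700220.00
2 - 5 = -3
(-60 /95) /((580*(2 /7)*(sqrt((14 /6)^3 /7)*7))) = -9*sqrt(3) /38570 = -0.00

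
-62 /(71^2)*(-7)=434 /5041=0.09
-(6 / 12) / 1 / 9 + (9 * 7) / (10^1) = 281 / 45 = 6.24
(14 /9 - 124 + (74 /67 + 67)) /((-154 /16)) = 37448 /6633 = 5.65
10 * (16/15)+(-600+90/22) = -585.24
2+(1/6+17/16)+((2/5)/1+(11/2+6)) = 3631/240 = 15.13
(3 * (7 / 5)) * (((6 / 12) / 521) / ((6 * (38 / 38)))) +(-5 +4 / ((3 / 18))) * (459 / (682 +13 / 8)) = 242340281 / 18995660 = 12.76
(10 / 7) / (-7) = -10 / 49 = -0.20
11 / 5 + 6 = 41 / 5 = 8.20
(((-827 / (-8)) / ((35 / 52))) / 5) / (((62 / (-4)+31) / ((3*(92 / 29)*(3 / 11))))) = 8901828 / 1730575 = 5.14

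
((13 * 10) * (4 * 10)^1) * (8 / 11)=41600 / 11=3781.82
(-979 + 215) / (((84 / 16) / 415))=-1268240 / 21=-60392.38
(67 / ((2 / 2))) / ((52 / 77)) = 5159 / 52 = 99.21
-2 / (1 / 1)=-2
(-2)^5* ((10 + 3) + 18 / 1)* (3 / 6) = -496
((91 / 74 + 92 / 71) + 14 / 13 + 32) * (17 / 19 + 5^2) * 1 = 598202382 / 648869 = 921.92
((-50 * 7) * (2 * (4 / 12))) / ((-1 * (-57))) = -4.09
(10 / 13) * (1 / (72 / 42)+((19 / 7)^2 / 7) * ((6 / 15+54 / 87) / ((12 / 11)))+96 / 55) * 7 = 7251109 / 406406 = 17.84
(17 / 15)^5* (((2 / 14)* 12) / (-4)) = -1419857 / 1771875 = -0.80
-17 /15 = -1.13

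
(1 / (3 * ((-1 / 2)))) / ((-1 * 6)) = 1 / 9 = 0.11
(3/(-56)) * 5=-15/56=-0.27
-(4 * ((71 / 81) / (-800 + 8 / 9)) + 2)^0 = -1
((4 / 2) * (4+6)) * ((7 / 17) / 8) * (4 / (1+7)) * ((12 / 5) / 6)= 7 / 34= 0.21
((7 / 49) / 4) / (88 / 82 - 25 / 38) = 779 / 9058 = 0.09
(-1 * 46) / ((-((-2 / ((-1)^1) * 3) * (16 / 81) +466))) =0.10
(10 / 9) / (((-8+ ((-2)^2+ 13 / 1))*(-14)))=-5 / 567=-0.01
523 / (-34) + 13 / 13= -489 / 34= -14.38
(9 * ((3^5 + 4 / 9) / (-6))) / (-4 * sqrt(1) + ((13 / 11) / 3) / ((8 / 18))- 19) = 6886 / 417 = 16.51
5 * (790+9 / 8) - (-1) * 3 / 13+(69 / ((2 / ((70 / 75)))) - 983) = 1562629 / 520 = 3005.06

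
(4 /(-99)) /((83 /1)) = -4 /8217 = -0.00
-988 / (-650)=38 / 25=1.52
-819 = -819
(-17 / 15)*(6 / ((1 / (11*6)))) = -2244 / 5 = -448.80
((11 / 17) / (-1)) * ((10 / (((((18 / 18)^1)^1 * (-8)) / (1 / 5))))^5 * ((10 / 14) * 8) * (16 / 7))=55 / 6664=0.01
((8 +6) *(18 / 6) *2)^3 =592704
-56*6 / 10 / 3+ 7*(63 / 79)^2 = -6.75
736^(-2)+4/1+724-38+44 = 397604865/541696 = 734.00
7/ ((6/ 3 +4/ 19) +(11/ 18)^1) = 2394/ 965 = 2.48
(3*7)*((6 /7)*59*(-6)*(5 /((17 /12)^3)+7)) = -274193532 /4913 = -55809.80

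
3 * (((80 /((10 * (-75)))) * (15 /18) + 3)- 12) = -409 /15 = -27.27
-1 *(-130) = 130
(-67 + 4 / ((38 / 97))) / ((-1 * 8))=1079 / 152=7.10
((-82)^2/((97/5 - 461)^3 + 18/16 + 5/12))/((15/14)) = -0.00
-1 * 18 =-18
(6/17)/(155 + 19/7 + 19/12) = 504/227477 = 0.00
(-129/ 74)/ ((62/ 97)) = -12513/ 4588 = -2.73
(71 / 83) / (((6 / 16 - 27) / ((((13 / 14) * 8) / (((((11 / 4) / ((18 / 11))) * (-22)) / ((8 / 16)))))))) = 2496 / 773311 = 0.00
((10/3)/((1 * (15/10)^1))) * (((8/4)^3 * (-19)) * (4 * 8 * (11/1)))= -118897.78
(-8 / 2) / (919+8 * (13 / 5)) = -0.00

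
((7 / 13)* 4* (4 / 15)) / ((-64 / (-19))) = 133 / 780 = 0.17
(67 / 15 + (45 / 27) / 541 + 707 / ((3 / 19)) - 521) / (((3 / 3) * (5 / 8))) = 85718992 / 13525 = 6337.82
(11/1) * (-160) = -1760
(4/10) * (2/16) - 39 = -779/20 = -38.95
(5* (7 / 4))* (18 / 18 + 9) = 175 / 2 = 87.50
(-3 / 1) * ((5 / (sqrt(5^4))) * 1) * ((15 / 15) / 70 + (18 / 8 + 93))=-40011 / 700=-57.16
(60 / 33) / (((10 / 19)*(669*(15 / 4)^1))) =152 / 110385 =0.00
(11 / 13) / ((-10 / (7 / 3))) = -77 / 390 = -0.20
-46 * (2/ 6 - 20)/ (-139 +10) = -2714/ 387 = -7.01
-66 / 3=-22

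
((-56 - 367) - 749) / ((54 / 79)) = -46294 / 27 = -1714.59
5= 5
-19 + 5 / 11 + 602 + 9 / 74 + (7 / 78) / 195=1806306802 / 3095235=583.58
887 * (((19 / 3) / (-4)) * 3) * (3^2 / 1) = -151677 / 4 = -37919.25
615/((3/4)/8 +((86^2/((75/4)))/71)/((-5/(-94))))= 523980000/89068547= 5.88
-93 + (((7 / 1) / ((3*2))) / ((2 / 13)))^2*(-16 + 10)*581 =-4813493 / 24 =-200562.21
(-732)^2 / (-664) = -66978 / 83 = -806.96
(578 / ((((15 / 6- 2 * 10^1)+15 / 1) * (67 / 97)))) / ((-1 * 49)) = 6.83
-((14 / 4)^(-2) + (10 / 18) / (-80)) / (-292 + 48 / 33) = 341 / 1326528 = 0.00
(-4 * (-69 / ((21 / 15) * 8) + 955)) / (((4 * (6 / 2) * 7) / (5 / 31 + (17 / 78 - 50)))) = 6375296705 / 2843568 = 2242.01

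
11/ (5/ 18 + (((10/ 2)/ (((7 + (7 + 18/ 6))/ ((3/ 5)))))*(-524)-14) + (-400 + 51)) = -3366/ 139289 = -0.02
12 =12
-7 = -7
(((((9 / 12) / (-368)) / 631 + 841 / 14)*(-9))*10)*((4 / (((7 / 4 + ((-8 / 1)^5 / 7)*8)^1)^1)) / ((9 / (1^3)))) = 1952869175 / 30434544702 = 0.06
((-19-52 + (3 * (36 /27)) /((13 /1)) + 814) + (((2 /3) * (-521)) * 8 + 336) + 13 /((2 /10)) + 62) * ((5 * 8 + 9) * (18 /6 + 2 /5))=-51081226 /195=-261955.01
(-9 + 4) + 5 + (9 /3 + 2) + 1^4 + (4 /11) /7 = 466 /77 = 6.05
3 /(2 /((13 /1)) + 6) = 39 /80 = 0.49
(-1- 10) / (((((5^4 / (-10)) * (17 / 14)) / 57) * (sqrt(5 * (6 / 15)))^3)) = 2.92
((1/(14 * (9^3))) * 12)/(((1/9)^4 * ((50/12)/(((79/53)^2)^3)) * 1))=20.31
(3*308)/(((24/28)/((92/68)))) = 24794/17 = 1458.47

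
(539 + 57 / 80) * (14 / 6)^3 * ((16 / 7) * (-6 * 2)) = -8462692 / 45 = -188059.82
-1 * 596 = -596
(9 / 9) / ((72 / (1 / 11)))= 1 / 792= 0.00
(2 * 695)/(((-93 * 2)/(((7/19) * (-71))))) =345415/1767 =195.48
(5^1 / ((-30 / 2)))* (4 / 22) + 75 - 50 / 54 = 21982 / 297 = 74.01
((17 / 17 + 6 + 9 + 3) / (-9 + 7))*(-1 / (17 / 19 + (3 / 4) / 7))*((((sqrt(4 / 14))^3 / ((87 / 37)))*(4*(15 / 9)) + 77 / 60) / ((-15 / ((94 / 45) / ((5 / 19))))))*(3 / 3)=-173759047 / 26983125 -381689632*sqrt(14) / 657308925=-8.61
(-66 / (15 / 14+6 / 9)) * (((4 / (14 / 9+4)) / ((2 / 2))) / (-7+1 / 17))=424116 / 107675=3.94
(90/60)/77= 3/154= 0.02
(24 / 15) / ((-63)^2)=0.00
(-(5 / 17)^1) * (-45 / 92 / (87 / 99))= 7425 / 45356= 0.16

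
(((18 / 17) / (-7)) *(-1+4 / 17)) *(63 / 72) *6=351 / 578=0.61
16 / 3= 5.33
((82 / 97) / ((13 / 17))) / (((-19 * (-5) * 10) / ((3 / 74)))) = 2091 / 44324150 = 0.00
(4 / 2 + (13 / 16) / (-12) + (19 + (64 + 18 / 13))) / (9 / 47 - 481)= -10126009 / 56404608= -0.18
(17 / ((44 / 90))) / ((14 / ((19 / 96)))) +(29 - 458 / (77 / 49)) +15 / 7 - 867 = -11105939 / 9856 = -1126.82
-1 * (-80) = 80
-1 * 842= -842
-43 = -43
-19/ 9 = -2.11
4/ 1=4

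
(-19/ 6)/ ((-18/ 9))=19/ 12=1.58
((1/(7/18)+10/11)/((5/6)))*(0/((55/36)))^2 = 0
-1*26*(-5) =130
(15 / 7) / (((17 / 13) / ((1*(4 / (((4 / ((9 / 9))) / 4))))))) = 780 / 119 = 6.55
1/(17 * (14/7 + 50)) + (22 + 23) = 39781/884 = 45.00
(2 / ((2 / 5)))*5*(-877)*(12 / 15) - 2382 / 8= -71351 / 4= -17837.75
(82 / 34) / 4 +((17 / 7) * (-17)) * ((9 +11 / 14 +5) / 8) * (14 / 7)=-1012973 / 6664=-152.01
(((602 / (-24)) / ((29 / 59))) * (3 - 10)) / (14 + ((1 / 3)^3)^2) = 512001 / 20068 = 25.51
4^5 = 1024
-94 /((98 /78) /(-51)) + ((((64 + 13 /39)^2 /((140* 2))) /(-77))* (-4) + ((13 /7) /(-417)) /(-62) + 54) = 404514123938 /104514795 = 3870.40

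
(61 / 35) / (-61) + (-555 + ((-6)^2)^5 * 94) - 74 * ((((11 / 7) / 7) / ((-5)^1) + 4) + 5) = 1392535734942 / 245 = 5683819326.29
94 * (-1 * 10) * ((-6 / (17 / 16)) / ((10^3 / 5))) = 2256 / 85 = 26.54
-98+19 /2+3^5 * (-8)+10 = -4045 /2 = -2022.50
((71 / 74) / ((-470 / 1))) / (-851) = 71 / 29597780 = 0.00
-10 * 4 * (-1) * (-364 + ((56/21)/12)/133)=-17428240/1197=-14559.93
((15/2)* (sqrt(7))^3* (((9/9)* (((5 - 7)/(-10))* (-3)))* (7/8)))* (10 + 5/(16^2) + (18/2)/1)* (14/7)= -2147229* sqrt(7)/2048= -2773.94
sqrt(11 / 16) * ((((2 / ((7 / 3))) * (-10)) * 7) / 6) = -5 * sqrt(11) / 2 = -8.29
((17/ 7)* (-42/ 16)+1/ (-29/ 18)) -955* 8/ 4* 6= -2660343/ 232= -11467.00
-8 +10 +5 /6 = 17 /6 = 2.83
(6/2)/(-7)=-3/7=-0.43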